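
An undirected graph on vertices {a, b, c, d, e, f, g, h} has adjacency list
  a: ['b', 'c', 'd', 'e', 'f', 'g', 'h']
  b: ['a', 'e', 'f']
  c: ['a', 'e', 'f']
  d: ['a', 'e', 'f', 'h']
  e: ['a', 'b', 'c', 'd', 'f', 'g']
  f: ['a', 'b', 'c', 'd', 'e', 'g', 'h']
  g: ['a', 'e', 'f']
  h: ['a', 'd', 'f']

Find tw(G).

3

A width-3 tree decomposition is:
Bags: B1 = {a, d, e, f}  B2 = {a, c, e, f}  B3 = {a, b, e, f}  B4 = {a, d, f, h}  B5 = {a, e, f, g}
Tree: B1–B2, B1–B3, B1–B4, B1–B5
Each bag holds 4 vertices, so the decomposition has width 3, which upper-bounds the treewidth. Conversely, {a, d, e, f} is a clique of size 4, and the vertices of any clique must share a bag in every tree decomposition; so some bag has ≥ 4 vertices and tw(G) ≥ 3. Therefore the treewidth is 3.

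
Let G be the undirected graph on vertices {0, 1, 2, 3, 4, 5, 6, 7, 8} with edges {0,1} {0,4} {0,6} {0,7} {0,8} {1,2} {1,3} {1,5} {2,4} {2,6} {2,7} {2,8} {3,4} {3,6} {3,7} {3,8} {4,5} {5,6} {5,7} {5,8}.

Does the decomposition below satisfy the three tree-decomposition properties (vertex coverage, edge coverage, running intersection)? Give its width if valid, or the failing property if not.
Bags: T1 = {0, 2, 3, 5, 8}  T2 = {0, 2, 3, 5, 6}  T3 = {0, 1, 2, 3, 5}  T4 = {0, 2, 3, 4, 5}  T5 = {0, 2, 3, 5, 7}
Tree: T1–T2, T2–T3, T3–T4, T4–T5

Checking the three conditions: (i) the bags cover all of {0, 1, 2, 3, 4, 5, 6, 7, 8}; (ii) for each edge, some bag contains both endpoints; (iii) the bags containing any fixed vertex form a subtree. All hold, so the decomposition is valid with width 5 − 1 = 4.

Yes; width 4.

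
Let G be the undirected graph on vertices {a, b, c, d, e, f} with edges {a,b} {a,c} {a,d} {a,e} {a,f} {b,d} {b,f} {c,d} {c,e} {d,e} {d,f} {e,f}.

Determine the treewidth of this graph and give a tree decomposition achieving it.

Each bag holds 4 vertices, so the decomposition has width 3, which upper-bounds the treewidth. Conversely, {a, c, d, e} is a clique of size 4, and the vertices of any clique must share a bag in every tree decomposition; so some bag has ≥ 4 vertices and tw(G) ≥ 3. Therefore the treewidth is 3.

Treewidth 3.
Bags: B1 = {a, b, d, f}  B2 = {a, d, e, f}  B3 = {a, c, d, e}
Tree: B1–B2, B2–B3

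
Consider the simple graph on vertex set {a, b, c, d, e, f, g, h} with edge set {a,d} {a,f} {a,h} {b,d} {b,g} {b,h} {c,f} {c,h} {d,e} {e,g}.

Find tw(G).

2

A width-2 tree decomposition is:
Bags: B1 = {c, f, h}  B2 = {a, f, h}  B3 = {a, b, h}  B4 = {a, b, d}  B5 = {b, d, g}  B6 = {d, e, g}
Tree: B1–B2, B2–B3, B3–B4, B4–B5, B5–B6
The largest bag has 3 vertices, giving width 2; this decomposition certifies tw(G) ≤ 2. Since c–f–a–h–c is a cycle in G, G is not acyclic. Forests are exactly the graphs of treewidth ≤ 1, so tw(G) ≥ 2. Combining the bounds, tw(G) = 2.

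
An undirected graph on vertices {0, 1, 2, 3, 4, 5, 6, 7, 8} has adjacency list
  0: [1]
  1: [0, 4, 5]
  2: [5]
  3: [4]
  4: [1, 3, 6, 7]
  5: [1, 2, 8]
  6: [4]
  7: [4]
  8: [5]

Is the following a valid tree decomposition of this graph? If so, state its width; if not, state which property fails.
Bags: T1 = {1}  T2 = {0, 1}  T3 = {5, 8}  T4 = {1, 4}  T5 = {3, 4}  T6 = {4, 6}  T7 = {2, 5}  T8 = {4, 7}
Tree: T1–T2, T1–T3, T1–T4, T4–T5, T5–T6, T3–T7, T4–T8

No — edge (5,1) lies in no bag.

A tree decomposition must satisfy three properties: every vertex lies in some bag; for every edge, both endpoints lie together in some bag; and for every vertex, the bags containing it form a connected subtree. Here edge (5,1) lies in no bag, so the decomposition is invalid.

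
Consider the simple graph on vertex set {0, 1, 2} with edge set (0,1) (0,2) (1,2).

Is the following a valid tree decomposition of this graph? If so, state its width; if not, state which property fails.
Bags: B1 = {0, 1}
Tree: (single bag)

A tree decomposition must satisfy three properties: every vertex lies in some bag; for every edge, both endpoints lie together in some bag; and for every vertex, the bags containing it form a connected subtree. Here vertex 2 appears in no bag, so the decomposition is invalid.

No — vertex 2 appears in no bag.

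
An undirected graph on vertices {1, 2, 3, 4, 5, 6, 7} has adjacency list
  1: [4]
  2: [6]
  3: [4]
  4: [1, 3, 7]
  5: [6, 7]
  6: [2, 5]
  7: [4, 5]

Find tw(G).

A width-1 tree decomposition is:
Bags: B1 = {5, 7}  B2 = {4, 7}  B3 = {1, 4}  B4 = {5, 6}  B5 = {2, 6}  B6 = {3, 4}
Tree: B1–B2, B2–B3, B1–B4, B4–B5, B3–B6
The largest bag has 2 vertices, giving width 1; this decomposition certifies tw(G) ≤ 1. Since G has at least one edge (e.g. 7–5), it is not an edgeless graph, so tw(G) ≥ 1. Hence tw(G) = 1 exactly.

1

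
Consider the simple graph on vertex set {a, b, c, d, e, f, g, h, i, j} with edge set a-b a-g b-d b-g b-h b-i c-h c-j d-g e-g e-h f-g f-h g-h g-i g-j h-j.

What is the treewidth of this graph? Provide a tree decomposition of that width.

Treewidth 2.
One such decomposition:
Bags: B1 = {b, g, h}  B2 = {g, h, j}  B3 = {f, g, h}  B4 = {e, g, h}  B5 = {c, h, j}  B6 = {a, b, g}  B7 = {b, d, g}  B8 = {b, g, i}
Tree: B1–B2, B2–B3, B2–B4, B2–B5, B1–B6, B1–B7, B7–B8

The largest bag has 3 vertices, giving width 2; this decomposition certifies tw(G) ≤ 2. Conversely, {b, d, g} is a clique of size 3, and the vertices of any clique must share a bag in every tree decomposition; so some bag has ≥ 3 vertices and tw(G) ≥ 2. Combining the bounds, tw(G) = 2.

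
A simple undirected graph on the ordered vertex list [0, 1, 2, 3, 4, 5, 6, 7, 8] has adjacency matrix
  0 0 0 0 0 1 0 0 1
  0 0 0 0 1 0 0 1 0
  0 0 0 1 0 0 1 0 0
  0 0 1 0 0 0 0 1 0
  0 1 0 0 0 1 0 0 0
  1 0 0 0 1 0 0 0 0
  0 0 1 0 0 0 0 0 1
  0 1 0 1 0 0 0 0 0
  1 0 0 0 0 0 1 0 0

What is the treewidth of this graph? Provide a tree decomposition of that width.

The largest bag has 3 vertices, giving width 2; this decomposition certifies tw(G) ≤ 2. The edges 7–3–2–6–8–0–5–4–1–7 form a cycle, so G is not a tree and its treewidth is at least 2. Hence tw(G) = 2 exactly.

Treewidth 2.
One optimal decomposition is:
Bags: B1 = {2, 3, 7}  B2 = {2, 6, 7}  B3 = {6, 7, 8}  B4 = {0, 7, 8}  B5 = {0, 5, 7}  B6 = {4, 5, 7}  B7 = {1, 4, 7}
Tree: B1–B2, B2–B3, B3–B4, B4–B5, B5–B6, B6–B7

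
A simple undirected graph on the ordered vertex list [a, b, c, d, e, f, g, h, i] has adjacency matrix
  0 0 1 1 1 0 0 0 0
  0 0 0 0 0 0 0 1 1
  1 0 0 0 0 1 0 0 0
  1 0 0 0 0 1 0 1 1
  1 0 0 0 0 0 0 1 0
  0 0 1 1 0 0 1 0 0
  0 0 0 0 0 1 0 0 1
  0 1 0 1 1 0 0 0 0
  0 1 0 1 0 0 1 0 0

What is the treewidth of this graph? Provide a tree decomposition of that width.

Every bag has size at most 4, so the width is 4 − 1 = 3 and tw(G) ≤ 3. For the lower bound: the 4 vertex sets {b,e,h}, {i}, {d}, {a,c,f,g} are disjoint, each induces a connected subgraph, and every pair is joined by at least one edge of G. Contracting each set to a single vertex therefore yields K_{4} as a minor, and since treewidth is minor-monotone, tw(G) ≥ tw(K_{4}) = 3. Hence tw(G) = 3 exactly.

Treewidth 3.
One optimal decomposition is:
Bags: B1 = {b, e, h, i}  B2 = {d, e, h, i}  B3 = {a, d, e, i}  B4 = {a, d, g, i}  B5 = {a, d, f, g}  B6 = {a, c, f, g}
Tree: B1–B2, B2–B3, B3–B4, B4–B5, B5–B6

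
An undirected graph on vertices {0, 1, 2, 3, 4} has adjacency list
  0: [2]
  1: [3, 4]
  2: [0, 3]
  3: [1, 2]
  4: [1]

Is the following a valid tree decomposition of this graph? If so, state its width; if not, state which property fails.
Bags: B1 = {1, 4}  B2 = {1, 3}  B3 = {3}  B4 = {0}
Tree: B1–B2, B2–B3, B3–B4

No — vertex 2 appears in no bag.

A tree decomposition must satisfy three properties: every vertex lies in some bag; for every edge, both endpoints lie together in some bag; and for every vertex, the bags containing it form a connected subtree. Here vertex 2 appears in no bag, so the decomposition is invalid.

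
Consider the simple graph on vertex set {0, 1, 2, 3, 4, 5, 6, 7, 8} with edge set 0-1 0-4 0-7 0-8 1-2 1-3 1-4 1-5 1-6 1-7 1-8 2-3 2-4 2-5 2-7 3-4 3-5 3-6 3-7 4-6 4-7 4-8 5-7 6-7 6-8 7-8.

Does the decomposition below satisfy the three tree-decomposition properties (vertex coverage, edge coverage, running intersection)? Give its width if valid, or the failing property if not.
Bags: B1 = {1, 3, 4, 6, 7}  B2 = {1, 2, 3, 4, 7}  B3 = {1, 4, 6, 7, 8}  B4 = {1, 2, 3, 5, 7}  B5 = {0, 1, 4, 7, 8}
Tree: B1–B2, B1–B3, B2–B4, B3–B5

Checking the three conditions: (i) the bags cover all of {0, 1, 2, 3, 4, 5, 6, 7, 8}; (ii) for each edge, some bag contains both endpoints; (iii) the bags containing any fixed vertex form a subtree. All hold, so the decomposition is valid with width 5 − 1 = 4.

Yes; width 4.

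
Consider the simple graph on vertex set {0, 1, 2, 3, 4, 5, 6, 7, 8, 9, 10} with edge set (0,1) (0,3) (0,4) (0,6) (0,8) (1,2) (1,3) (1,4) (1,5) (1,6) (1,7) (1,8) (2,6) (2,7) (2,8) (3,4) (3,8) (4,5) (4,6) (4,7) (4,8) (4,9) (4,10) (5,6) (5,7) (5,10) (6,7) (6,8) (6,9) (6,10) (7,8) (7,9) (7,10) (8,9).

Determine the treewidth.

A width-4 tree decomposition is:
Bags: B1 = {1, 4, 6, 7, 8}  B2 = {4, 6, 7, 8, 9}  B3 = {1, 4, 5, 6, 7}  B4 = {1, 2, 6, 7, 8}  B5 = {0, 1, 4, 6, 8}  B6 = {0, 1, 3, 4, 8}  B7 = {4, 5, 6, 7, 10}
Tree: B1–B2, B1–B3, B1–B4, B1–B5, B5–B6, B3–B7
The largest bag has 5 vertices, giving width 4; this decomposition certifies tw(G) ≤ 4. Conversely, {1, 2, 6, 7, 8} is a clique of size 5, and the vertices of any clique must share a bag in every tree decomposition; so some bag has ≥ 5 vertices and tw(G) ≥ 4. The upper and lower bounds meet at 4, so that is the treewidth.

4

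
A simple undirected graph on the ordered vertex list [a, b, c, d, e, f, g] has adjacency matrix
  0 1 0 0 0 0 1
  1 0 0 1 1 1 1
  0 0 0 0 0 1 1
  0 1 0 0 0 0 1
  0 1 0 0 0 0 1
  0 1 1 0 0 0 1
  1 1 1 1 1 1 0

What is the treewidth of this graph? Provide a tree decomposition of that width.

Every bag has size at most 3, so the width is 3 − 1 = 2 and tw(G) ≤ 2. For the lower bound, the 3 vertices {c, f, g} are pairwise adjacent, and any tree decomposition puts a clique entirely inside one bag — forcing width ≥ 2. The upper and lower bounds meet at 2, so that is the treewidth.

Treewidth 2.
Bags: B1 = {b, e, g}  B2 = {b, d, g}  B3 = {a, b, g}  B4 = {b, f, g}  B5 = {c, f, g}
Tree: B1–B2, B2–B3, B2–B4, B4–B5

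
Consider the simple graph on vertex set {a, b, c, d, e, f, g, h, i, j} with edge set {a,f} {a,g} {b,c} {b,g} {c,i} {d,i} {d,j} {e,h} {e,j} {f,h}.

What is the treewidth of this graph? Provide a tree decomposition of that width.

The largest bag has 3 vertices, giving width 2; this decomposition certifies tw(G) ≤ 2. Since e–j–d–i–c–b–g–a–f–h–e is a cycle in G, G is not acyclic. Forests are exactly the graphs of treewidth ≤ 1, so tw(G) ≥ 2. Therefore the treewidth is 2.

Treewidth 2.
Bags: B1 = {d, e, j}  B2 = {d, e, i}  B3 = {c, e, i}  B4 = {b, c, e}  B5 = {b, e, g}  B6 = {a, e, g}  B7 = {a, e, f}  B8 = {e, f, h}
Tree: B1–B2, B2–B3, B3–B4, B4–B5, B5–B6, B6–B7, B7–B8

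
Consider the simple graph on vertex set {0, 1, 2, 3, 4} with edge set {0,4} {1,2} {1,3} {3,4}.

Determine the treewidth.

1

A width-1 tree decomposition is:
Bags: B1 = {0, 4}  B2 = {3, 4}  B3 = {1, 3}  B4 = {1, 2}
Tree: B1–B2, B2–B3, B3–B4
Each bag holds 2 vertices, so the decomposition has width 1, which upper-bounds the treewidth. Since G has at least one edge (e.g. 0–4), it is not an edgeless graph, so tw(G) ≥ 1. Hence tw(G) = 1 exactly.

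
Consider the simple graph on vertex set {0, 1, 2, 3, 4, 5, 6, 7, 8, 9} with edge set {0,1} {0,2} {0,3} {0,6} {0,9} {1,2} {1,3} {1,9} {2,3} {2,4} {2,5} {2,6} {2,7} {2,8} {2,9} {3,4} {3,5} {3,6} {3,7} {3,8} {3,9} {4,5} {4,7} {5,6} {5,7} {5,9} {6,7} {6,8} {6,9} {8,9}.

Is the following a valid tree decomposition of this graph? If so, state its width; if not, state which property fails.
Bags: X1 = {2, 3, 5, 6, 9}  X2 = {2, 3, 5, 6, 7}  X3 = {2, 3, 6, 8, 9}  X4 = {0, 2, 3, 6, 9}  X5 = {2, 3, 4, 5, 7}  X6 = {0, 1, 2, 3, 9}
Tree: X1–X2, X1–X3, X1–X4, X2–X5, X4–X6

Yes; width 4.

Checking the three conditions: (i) the bags cover all of {0, 1, 2, 3, 4, 5, 6, 7, 8, 9}; (ii) for each edge, some bag contains both endpoints; (iii) the bags containing any fixed vertex form a subtree. All hold, so the decomposition is valid with width 5 − 1 = 4.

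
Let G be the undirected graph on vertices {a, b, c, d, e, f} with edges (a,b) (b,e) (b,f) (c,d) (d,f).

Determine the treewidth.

1

A width-1 tree decomposition is:
Bags: B1 = {d, f}  B2 = {b, f}  B3 = {c, d}  B4 = {a, b}  B5 = {b, e}
Tree: B1–B2, B1–B3, B2–B4, B4–B5
Each bag holds 2 vertices, so the decomposition has width 1, which upper-bounds the treewidth. Any graph with an edge has treewidth ≥ 1, and G has the edge f–d. Therefore the treewidth is 1.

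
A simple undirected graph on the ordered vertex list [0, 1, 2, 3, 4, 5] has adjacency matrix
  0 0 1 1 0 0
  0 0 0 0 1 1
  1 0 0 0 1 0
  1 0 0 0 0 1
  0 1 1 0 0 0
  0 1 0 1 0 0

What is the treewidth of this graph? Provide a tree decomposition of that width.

Treewidth 2.
Bags: B1 = {0, 2, 4}  B2 = {0, 1, 4}  B3 = {0, 1, 5}  B4 = {0, 3, 5}
Tree: B1–B2, B2–B3, B3–B4

The largest bag has 3 vertices, giving width 2; this decomposition certifies tw(G) ≤ 2. The edges 0–2–4–1–5–3–0 form a cycle, so G is not a tree and its treewidth is at least 2. Combining the bounds, tw(G) = 2.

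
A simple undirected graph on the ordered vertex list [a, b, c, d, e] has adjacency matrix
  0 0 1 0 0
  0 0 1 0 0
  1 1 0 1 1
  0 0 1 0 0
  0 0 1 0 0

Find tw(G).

A width-1 tree decomposition is:
Bags: B1 = {c, d}  B2 = {c, e}  B3 = {a, c}  B4 = {b, c}
Tree: B1–B2, B1–B3, B1–B4
Each bag holds 2 vertices, so the decomposition has width 1, which upper-bounds the treewidth. G has an edge, so its treewidth is at least 1. Therefore the treewidth is 1.

1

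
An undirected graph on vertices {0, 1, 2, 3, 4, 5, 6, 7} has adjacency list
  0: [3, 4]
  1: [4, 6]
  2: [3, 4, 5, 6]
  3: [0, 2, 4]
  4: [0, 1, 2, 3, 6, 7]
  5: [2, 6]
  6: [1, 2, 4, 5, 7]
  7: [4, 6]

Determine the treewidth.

2

A width-2 tree decomposition is:
Bags: B1 = {2, 4, 6}  B2 = {1, 4, 6}  B3 = {2, 3, 4}  B4 = {4, 6, 7}  B5 = {0, 3, 4}  B6 = {2, 5, 6}
Tree: B1–B2, B1–B3, B1–B4, B3–B5, B1–B6
Every bag has size at most 3, so the width is 3 − 1 = 2 and tw(G) ≤ 2. For the lower bound, the 3 vertices {0, 3, 4} are pairwise adjacent, and any tree decomposition puts a clique entirely inside one bag — forcing width ≥ 2. Combining the bounds, tw(G) = 2.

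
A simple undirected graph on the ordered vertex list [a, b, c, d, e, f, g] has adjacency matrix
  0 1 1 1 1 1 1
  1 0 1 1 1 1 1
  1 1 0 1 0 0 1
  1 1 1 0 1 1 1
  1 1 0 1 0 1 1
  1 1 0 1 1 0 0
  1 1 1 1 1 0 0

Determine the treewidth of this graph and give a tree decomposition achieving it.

The largest bag has 5 vertices, giving width 4; this decomposition certifies tw(G) ≤ 4. On the other hand G contains the 5-clique {a, b, d, e, g}. A clique must lie in a single bag of any decomposition, so no decomposition can have width below 4. Combining the bounds, tw(G) = 4.

Treewidth 4.
One such decomposition:
Bags: B1 = {a, b, d, e, f}  B2 = {a, b, d, e, g}  B3 = {a, b, c, d, g}
Tree: B1–B2, B2–B3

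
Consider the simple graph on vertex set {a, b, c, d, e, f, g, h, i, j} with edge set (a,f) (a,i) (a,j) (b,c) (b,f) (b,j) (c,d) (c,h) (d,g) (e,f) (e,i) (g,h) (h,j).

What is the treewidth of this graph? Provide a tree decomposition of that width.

Every bag has size at most 3, so the width is 3 − 1 = 2 and tw(G) ≤ 2. For the lower bound, G contains the cycle e–i–a–f–e, so G is not a forest; only forests have treewidth ≤ 1, hence tw(G) ≥ 2. The upper and lower bounds meet at 2, so that is the treewidth.

Treewidth 2.
One optimal decomposition is:
Bags: B1 = {e, f, i}  B2 = {a, f, i}  B3 = {a, b, f}  B4 = {a, b, j}  B5 = {b, c, j}  B6 = {c, h, j}  B7 = {c, d, h}  B8 = {d, g, h}
Tree: B1–B2, B2–B3, B3–B4, B4–B5, B5–B6, B6–B7, B7–B8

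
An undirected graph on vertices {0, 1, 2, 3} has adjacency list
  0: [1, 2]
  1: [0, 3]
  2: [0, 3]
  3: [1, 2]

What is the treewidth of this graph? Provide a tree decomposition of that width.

Treewidth 2.
One such decomposition:
Bags: B1 = {1, 2, 3}  B2 = {0, 1, 2}
Tree: B1–B2

Each bag holds 3 vertices, so the decomposition has width 2, which upper-bounds the treewidth. The edges 2–3–1–0–2 form a cycle, so G is not a tree and its treewidth is at least 2. Combining the bounds, tw(G) = 2.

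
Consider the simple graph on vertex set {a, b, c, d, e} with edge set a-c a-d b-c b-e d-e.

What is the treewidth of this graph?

A width-2 tree decomposition is:
Bags: B1 = {a, b, c}  B2 = {a, b, e}  B3 = {a, d, e}
Tree: B1–B2, B2–B3
The largest bag has 3 vertices, giving width 2; this decomposition certifies tw(G) ≤ 2. The edges a–c–b–e–d–a form a cycle, so G is not a tree and its treewidth is at least 2. Therefore the treewidth is 2.

2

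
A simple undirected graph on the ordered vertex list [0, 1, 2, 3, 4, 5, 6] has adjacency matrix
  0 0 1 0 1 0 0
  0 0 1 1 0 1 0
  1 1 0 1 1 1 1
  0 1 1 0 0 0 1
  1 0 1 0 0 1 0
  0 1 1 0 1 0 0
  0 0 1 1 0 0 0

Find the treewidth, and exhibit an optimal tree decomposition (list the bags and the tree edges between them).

The largest bag has 3 vertices, giving width 2; this decomposition certifies tw(G) ≤ 2. Conversely, {0, 2, 4} is a clique of size 3, and the vertices of any clique must share a bag in every tree decomposition; so some bag has ≥ 3 vertices and tw(G) ≥ 2. Therefore the treewidth is 2.

Treewidth 2.
One such decomposition:
Bags: B1 = {1, 2, 5}  B2 = {1, 2, 3}  B3 = {2, 3, 6}  B4 = {2, 4, 5}  B5 = {0, 2, 4}
Tree: B1–B2, B2–B3, B1–B4, B4–B5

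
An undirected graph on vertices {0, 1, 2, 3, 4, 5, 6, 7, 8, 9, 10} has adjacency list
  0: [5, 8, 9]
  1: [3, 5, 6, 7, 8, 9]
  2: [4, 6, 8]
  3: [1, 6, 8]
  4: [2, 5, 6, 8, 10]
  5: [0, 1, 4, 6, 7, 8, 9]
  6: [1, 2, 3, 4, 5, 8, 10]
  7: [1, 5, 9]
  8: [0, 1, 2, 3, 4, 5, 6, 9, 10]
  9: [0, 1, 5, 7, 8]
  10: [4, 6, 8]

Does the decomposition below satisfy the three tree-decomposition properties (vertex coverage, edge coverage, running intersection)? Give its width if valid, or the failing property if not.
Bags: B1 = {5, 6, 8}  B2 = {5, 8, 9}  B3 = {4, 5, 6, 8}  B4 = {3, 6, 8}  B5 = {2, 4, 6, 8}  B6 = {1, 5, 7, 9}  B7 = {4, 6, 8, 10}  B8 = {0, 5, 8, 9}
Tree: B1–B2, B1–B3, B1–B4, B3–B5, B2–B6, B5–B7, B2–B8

A tree decomposition must satisfy three properties: every vertex lies in some bag; for every edge, both endpoints lie together in some bag; and for every vertex, the bags containing it form a connected subtree. Here edge (6,1) lies in no bag, so the decomposition is invalid.

No — edge (6,1) lies in no bag.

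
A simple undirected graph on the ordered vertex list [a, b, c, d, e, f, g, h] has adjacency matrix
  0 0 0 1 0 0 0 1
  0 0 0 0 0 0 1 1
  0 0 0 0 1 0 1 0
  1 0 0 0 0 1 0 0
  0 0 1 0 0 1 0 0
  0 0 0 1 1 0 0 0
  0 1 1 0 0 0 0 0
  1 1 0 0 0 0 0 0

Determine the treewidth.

A width-2 tree decomposition is:
Bags: B1 = {b, c, g}  B2 = {b, c, e}  B3 = {b, e, f}  B4 = {b, d, f}  B5 = {a, b, d}  B6 = {a, b, h}
Tree: B1–B2, B2–B3, B3–B4, B4–B5, B5–B6
Every bag has size at most 3, so the width is 3 − 1 = 2 and tw(G) ≤ 2. The edges b–g–c–e–f–d–a–h–b form a cycle, so G is not a tree and its treewidth is at least 2. The upper and lower bounds meet at 2, so that is the treewidth.

2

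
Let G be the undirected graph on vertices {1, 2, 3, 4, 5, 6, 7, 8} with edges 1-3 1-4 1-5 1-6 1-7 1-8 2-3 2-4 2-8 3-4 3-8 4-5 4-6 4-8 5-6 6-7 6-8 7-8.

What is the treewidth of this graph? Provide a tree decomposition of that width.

Treewidth 3.
One such decomposition:
Bags: B1 = {1, 4, 5, 6}  B2 = {1, 4, 6, 8}  B3 = {1, 3, 4, 8}  B4 = {2, 3, 4, 8}  B5 = {1, 6, 7, 8}
Tree: B1–B2, B2–B3, B3–B4, B2–B5

Every bag has size at most 4, so the width is 4 − 1 = 3 and tw(G) ≤ 3. Conversely, {1, 3, 4, 8} is a clique of size 4, and the vertices of any clique must share a bag in every tree decomposition; so some bag has ≥ 4 vertices and tw(G) ≥ 3. Combining the bounds, tw(G) = 3.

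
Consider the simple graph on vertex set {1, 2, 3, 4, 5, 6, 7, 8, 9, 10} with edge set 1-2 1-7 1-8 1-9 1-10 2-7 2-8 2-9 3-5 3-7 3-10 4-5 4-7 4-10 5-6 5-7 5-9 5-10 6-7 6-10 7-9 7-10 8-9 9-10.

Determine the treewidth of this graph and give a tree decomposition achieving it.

Treewidth 3.
Bags: B1 = {3, 5, 7, 10}  B2 = {5, 7, 9, 10}  B3 = {5, 6, 7, 10}  B4 = {1, 7, 9, 10}  B5 = {1, 2, 7, 9}  B6 = {1, 2, 8, 9}  B7 = {4, 5, 7, 10}
Tree: B1–B2, B2–B3, B2–B4, B4–B5, B5–B6, B1–B7

Every bag has size at most 4, so the width is 4 − 1 = 3 and tw(G) ≤ 3. On the other hand G contains the 4-clique {1, 2, 8, 9}. A clique must lie in a single bag of any decomposition, so no decomposition can have width below 3. Therefore the treewidth is 3.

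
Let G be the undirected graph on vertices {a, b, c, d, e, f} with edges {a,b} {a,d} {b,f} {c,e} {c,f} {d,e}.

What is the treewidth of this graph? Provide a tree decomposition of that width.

The largest bag has 3 vertices, giving width 2; this decomposition certifies tw(G) ≤ 2. For the lower bound, G contains the cycle c–e–d–a–b–f–c, so G is not a forest; only forests have treewidth ≤ 1, hence tw(G) ≥ 2. Hence tw(G) = 2 exactly.

Treewidth 2.
Bags: B1 = {c, d, e}  B2 = {a, c, d}  B3 = {a, b, c}  B4 = {b, c, f}
Tree: B1–B2, B2–B3, B3–B4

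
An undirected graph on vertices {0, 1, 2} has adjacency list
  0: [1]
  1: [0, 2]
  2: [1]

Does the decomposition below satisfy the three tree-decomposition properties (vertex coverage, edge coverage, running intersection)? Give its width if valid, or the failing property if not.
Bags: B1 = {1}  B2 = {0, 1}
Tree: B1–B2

No — vertex 2 appears in no bag.

A tree decomposition must satisfy three properties: every vertex lies in some bag; for every edge, both endpoints lie together in some bag; and for every vertex, the bags containing it form a connected subtree. Here vertex 2 appears in no bag, so the decomposition is invalid.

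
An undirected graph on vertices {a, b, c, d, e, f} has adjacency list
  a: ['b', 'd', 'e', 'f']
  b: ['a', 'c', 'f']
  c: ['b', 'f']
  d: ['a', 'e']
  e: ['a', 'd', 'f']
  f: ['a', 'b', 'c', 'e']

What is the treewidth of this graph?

A width-2 tree decomposition is:
Bags: B1 = {b, c, f}  B2 = {a, b, f}  B3 = {a, e, f}  B4 = {a, d, e}
Tree: B1–B2, B2–B3, B3–B4
Each bag holds 3 vertices, so the decomposition has width 2, which upper-bounds the treewidth. For the lower bound, the 3 vertices {a, d, e} are pairwise adjacent, and any tree decomposition puts a clique entirely inside one bag — forcing width ≥ 2. Combining the bounds, tw(G) = 2.

2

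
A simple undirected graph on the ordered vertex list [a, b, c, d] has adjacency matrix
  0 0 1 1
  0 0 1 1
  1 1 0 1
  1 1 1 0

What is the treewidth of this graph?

A width-2 tree decomposition is:
Bags: B1 = {b, c, d}  B2 = {a, c, d}
Tree: B1–B2
The largest bag has 3 vertices, giving width 2; this decomposition certifies tw(G) ≤ 2. On the other hand G contains the 3-clique {a, c, d}. A clique must lie in a single bag of any decomposition, so no decomposition can have width below 2. Combining the bounds, tw(G) = 2.

2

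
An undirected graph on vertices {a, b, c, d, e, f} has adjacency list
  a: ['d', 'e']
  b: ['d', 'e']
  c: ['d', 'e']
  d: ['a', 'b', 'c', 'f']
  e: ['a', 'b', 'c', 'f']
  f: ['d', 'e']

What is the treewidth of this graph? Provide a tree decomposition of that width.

Every bag has size at most 3, so the width is 3 − 1 = 2 and tw(G) ≤ 2. Since f–e–c–d–f is a cycle in G, G is not acyclic. Forests are exactly the graphs of treewidth ≤ 1, so tw(G) ≥ 2. Hence tw(G) = 2 exactly.

Treewidth 2.
One such decomposition:
Bags: B1 = {d, e, f}  B2 = {c, d, e}  B3 = {b, d, e}  B4 = {a, d, e}
Tree: B1–B2, B2–B3, B3–B4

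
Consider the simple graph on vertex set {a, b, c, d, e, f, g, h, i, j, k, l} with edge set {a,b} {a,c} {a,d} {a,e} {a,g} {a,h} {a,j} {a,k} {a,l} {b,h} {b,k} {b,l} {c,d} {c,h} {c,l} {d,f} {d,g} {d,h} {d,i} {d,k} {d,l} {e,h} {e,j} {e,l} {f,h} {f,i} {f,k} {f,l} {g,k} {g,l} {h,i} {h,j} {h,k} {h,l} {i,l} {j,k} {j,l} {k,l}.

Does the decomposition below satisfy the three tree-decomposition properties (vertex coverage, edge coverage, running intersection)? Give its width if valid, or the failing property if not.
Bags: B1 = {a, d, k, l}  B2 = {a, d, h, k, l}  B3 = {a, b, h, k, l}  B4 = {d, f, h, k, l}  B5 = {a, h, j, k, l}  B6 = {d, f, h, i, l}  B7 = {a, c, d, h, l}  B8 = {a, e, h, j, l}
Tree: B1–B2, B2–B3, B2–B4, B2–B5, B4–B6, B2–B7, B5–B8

No — vertex g appears in no bag.

A tree decomposition must satisfy three properties: every vertex lies in some bag; for every edge, both endpoints lie together in some bag; and for every vertex, the bags containing it form a connected subtree. Here vertex g appears in no bag, so the decomposition is invalid.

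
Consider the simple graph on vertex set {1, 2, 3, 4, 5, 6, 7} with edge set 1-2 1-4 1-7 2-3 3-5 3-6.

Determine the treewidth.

A width-1 tree decomposition is:
Bags: B1 = {1, 7}  B2 = {1, 2}  B3 = {2, 3}  B4 = {1, 4}  B5 = {3, 5}  B6 = {3, 6}
Tree: B1–B2, B2–B3, B1–B4, B3–B5, B5–B6
The largest bag has 2 vertices, giving width 1; this decomposition certifies tw(G) ≤ 1. G has an edge, so its treewidth is at least 1. Therefore the treewidth is 1.

1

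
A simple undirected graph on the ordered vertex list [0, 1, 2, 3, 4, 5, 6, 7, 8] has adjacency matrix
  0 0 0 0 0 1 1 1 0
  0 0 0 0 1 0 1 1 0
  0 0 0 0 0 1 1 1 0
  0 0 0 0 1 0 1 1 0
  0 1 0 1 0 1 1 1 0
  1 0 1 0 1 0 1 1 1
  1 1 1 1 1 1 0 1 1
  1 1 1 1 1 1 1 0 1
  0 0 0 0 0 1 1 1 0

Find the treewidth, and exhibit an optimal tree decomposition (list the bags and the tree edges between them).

Treewidth 3.
One such decomposition:
Bags: B1 = {0, 5, 6, 7}  B2 = {4, 5, 6, 7}  B3 = {3, 4, 6, 7}  B4 = {2, 5, 6, 7}  B5 = {1, 4, 6, 7}  B6 = {5, 6, 7, 8}
Tree: B1–B2, B2–B3, B1–B4, B3–B5, B1–B6

Every bag has size at most 4, so the width is 4 − 1 = 3 and tw(G) ≤ 3. Conversely, {1, 4, 6, 7} is a clique of size 4, and the vertices of any clique must share a bag in every tree decomposition; so some bag has ≥ 4 vertices and tw(G) ≥ 3. Hence tw(G) = 3 exactly.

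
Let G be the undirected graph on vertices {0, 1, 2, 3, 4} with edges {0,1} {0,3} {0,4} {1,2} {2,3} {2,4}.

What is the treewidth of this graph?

A width-2 tree decomposition is:
Bags: B1 = {0, 2, 4}  B2 = {0, 1, 2}  B3 = {0, 2, 3}
Tree: B1–B2, B2–B3
The largest bag has 3 vertices, giving width 2; this decomposition certifies tw(G) ≤ 2. Since 0–4–2–1–0 is a cycle in G, G is not acyclic. Forests are exactly the graphs of treewidth ≤ 1, so tw(G) ≥ 2. The upper and lower bounds meet at 2, so that is the treewidth.

2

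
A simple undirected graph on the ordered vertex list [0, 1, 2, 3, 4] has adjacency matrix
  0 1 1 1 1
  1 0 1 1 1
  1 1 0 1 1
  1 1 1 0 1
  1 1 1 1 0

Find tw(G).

4

A width-4 tree decomposition is:
Bags: B1 = {0, 1, 2, 3, 4}
Tree: (single bag)
With just one bag of size 5, the width is 5 − 1 = 4, so tw(G) ≤ 4. On the other hand G contains the 5-clique {0, 1, 2, 3, 4}. A clique must lie in a single bag of any decomposition, so no decomposition can have width below 4. Hence tw(G) = 4 exactly.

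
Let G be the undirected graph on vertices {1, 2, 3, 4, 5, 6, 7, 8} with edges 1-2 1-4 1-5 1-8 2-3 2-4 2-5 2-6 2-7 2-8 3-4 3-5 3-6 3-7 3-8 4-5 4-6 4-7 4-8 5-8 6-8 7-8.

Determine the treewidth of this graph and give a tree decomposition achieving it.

Every bag has size at most 5, so the width is 5 − 1 = 4 and tw(G) ≤ 4. On the other hand G contains the 5-clique {1, 2, 4, 5, 8}. A clique must lie in a single bag of any decomposition, so no decomposition can have width below 4. Combining the bounds, tw(G) = 4.

Treewidth 4.
One such decomposition:
Bags: B1 = {2, 3, 4, 6, 8}  B2 = {2, 3, 4, 5, 8}  B3 = {1, 2, 4, 5, 8}  B4 = {2, 3, 4, 7, 8}
Tree: B1–B2, B2–B3, B1–B4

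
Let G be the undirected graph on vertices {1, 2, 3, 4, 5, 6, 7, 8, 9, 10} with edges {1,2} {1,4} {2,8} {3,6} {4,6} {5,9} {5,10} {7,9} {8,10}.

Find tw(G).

A width-1 tree decomposition is:
Bags: B1 = {7, 9}  B2 = {5, 9}  B3 = {5, 10}  B4 = {8, 10}  B5 = {2, 8}  B6 = {1, 2}  B7 = {1, 4}  B8 = {4, 6}  B9 = {3, 6}
Tree: B1–B2, B2–B3, B3–B4, B4–B5, B5–B6, B6–B7, B7–B8, B8–B9
Each bag holds 2 vertices, so the decomposition has width 1, which upper-bounds the treewidth. G has an edge, so its treewidth is at least 1. Combining the bounds, tw(G) = 1.

1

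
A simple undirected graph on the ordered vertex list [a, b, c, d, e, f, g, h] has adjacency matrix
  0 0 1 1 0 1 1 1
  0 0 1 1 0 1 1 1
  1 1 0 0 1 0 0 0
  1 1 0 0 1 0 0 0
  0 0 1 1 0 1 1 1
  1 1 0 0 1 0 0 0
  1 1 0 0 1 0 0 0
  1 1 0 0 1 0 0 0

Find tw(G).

A width-3 tree decomposition is:
Bags: B1 = {a, b, c, e}  B2 = {a, b, e, f}  B3 = {a, b, e, g}  B4 = {a, b, e, h}  B5 = {a, b, d, e}
Tree: B1–B2, B2–B3, B3–B4, B4–B5
Every bag has size at most 4, so the width is 4 − 1 = 3 and tw(G) ≤ 3. For the lower bound: the 4 vertex sets {c,e}, {a,f}, {b}, {g} are disjoint, each induces a connected subgraph, and every pair is joined by at least one edge of G. Contracting each set to a single vertex therefore yields K_{4} as a minor, and since treewidth is minor-monotone, tw(G) ≥ tw(K_{4}) = 3. Hence tw(G) = 3 exactly.

3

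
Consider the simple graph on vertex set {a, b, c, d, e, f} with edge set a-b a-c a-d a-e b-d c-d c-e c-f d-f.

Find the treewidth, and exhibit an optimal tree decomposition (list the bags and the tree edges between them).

The largest bag has 3 vertices, giving width 2; this decomposition certifies tw(G) ≤ 2. Conversely, {c, d, f} is a clique of size 3, and the vertices of any clique must share a bag in every tree decomposition; so some bag has ≥ 3 vertices and tw(G) ≥ 2. The upper and lower bounds meet at 2, so that is the treewidth.

Treewidth 2.
One optimal decomposition is:
Bags: B1 = {a, c, e}  B2 = {a, c, d}  B3 = {c, d, f}  B4 = {a, b, d}
Tree: B1–B2, B2–B3, B2–B4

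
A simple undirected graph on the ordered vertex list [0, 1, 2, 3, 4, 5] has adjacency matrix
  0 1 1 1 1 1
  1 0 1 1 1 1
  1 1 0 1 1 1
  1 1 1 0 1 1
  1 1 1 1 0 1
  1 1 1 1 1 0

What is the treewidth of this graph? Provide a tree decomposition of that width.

Treewidth 5.
One optimal decomposition is:
Bags: B1 = {0, 1, 2, 3, 4, 5}
Tree: (single bag)

A single bag containing all 6 vertices is trivially a valid decomposition of width 5. On the other hand G contains the 6-clique {0, 1, 2, 3, 4, 5}. A clique must lie in a single bag of any decomposition, so no decomposition can have width below 5. Combining the bounds, tw(G) = 5.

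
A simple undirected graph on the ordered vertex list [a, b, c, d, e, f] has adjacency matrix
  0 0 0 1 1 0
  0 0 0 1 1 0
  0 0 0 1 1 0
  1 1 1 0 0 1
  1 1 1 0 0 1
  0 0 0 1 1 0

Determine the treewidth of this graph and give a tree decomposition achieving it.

Treewidth 2.
One such decomposition:
Bags: B1 = {a, d, e}  B2 = {d, e, f}  B3 = {c, d, e}  B4 = {b, d, e}
Tree: B1–B2, B2–B3, B3–B4

Each bag holds 3 vertices, so the decomposition has width 2, which upper-bounds the treewidth. Since a–e–f–d–a is a cycle in G, G is not acyclic. Forests are exactly the graphs of treewidth ≤ 1, so tw(G) ≥ 2. Hence tw(G) = 2 exactly.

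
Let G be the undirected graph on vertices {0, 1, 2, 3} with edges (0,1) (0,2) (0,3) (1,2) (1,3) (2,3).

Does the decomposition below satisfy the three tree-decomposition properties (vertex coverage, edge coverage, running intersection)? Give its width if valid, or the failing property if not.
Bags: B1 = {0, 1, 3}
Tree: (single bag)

No — vertex 2 appears in no bag.

A tree decomposition must satisfy three properties: every vertex lies in some bag; for every edge, both endpoints lie together in some bag; and for every vertex, the bags containing it form a connected subtree. Here vertex 2 appears in no bag, so the decomposition is invalid.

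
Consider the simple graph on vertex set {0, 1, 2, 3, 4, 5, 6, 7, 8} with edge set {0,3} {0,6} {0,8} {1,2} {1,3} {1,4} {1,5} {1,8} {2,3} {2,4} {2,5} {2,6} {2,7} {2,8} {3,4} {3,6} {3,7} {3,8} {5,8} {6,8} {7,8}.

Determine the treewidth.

3

A width-3 tree decomposition is:
Bags: B1 = {1, 2, 3, 8}  B2 = {2, 3, 6, 8}  B3 = {1, 2, 3, 4}  B4 = {2, 3, 7, 8}  B5 = {0, 3, 6, 8}  B6 = {1, 2, 5, 8}
Tree: B1–B2, B1–B3, B2–B4, B2–B5, B1–B6
Every bag has size at most 4, so the width is 4 − 1 = 3 and tw(G) ≤ 3. Conversely, {0, 3, 6, 8} is a clique of size 4, and the vertices of any clique must share a bag in every tree decomposition; so some bag has ≥ 4 vertices and tw(G) ≥ 3. Hence tw(G) = 3 exactly.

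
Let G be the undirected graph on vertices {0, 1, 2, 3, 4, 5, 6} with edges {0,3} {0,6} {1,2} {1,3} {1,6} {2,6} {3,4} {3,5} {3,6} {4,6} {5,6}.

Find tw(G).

A width-2 tree decomposition is:
Bags: B1 = {3, 5, 6}  B2 = {1, 3, 6}  B3 = {1, 2, 6}  B4 = {3, 4, 6}  B5 = {0, 3, 6}
Tree: B1–B2, B2–B3, B1–B4, B2–B5
Every bag has size at most 3, so the width is 3 − 1 = 2 and tw(G) ≤ 2. Conversely, {1, 2, 6} is a clique of size 3, and the vertices of any clique must share a bag in every tree decomposition; so some bag has ≥ 3 vertices and tw(G) ≥ 2. Combining the bounds, tw(G) = 2.

2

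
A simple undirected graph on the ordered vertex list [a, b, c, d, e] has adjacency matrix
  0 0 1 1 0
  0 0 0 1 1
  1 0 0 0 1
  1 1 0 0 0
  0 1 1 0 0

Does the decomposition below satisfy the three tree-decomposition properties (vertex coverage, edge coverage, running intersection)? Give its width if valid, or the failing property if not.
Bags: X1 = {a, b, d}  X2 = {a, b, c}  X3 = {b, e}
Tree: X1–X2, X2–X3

A tree decomposition must satisfy three properties: every vertex lies in some bag; for every edge, both endpoints lie together in some bag; and for every vertex, the bags containing it form a connected subtree. Here edge (c,e) lies in no bag, so the decomposition is invalid.

No — edge (c,e) lies in no bag.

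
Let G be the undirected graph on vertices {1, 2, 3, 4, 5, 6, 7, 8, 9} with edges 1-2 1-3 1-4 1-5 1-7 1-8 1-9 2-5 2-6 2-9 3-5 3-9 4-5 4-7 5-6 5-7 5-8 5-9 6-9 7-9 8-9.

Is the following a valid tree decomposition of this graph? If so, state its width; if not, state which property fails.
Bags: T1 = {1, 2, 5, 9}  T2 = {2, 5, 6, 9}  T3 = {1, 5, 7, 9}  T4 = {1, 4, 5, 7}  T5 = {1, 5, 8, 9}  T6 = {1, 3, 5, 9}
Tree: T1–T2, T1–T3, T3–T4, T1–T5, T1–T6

Yes; width 3.

Every vertex of G appears in some bag (union = {1, 2, 3, 4, 5, 6, 7, 8, 9}); every edge is covered by a bag; and for each vertex v the set of bags containing v is connected in the bag tree. The decomposition is therefore valid. The largest bag has 4 vertices, so the width is 3.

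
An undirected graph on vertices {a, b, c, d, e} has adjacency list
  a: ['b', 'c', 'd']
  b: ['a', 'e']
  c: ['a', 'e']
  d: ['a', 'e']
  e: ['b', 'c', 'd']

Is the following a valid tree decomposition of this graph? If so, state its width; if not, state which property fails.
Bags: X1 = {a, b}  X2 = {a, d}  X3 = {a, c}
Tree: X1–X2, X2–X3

A tree decomposition must satisfy three properties: every vertex lies in some bag; for every edge, both endpoints lie together in some bag; and for every vertex, the bags containing it form a connected subtree. Here vertex e appears in no bag, so the decomposition is invalid.

No — vertex e appears in no bag.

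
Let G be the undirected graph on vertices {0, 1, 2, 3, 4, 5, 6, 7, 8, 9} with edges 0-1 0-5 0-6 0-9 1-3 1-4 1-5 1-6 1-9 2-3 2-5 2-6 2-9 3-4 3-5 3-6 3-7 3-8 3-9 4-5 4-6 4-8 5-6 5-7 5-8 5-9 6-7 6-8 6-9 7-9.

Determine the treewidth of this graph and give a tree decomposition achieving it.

Each bag holds 5 vertices, so the decomposition has width 4, which upper-bounds the treewidth. For the lower bound, the 5 vertices {0, 1, 5, 6, 9} are pairwise adjacent, and any tree decomposition puts a clique entirely inside one bag — forcing width ≥ 4. Hence tw(G) = 4 exactly.

Treewidth 4.
One optimal decomposition is:
Bags: B1 = {1, 3, 4, 5, 6}  B2 = {1, 3, 5, 6, 9}  B3 = {2, 3, 5, 6, 9}  B4 = {0, 1, 5, 6, 9}  B5 = {3, 4, 5, 6, 8}  B6 = {3, 5, 6, 7, 9}
Tree: B1–B2, B2–B3, B2–B4, B1–B5, B2–B6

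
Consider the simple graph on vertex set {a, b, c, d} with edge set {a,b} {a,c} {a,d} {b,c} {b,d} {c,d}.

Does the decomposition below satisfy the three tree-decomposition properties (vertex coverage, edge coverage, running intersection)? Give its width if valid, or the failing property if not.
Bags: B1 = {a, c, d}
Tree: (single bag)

A tree decomposition must satisfy three properties: every vertex lies in some bag; for every edge, both endpoints lie together in some bag; and for every vertex, the bags containing it form a connected subtree. Here vertex b appears in no bag, so the decomposition is invalid.

No — vertex b appears in no bag.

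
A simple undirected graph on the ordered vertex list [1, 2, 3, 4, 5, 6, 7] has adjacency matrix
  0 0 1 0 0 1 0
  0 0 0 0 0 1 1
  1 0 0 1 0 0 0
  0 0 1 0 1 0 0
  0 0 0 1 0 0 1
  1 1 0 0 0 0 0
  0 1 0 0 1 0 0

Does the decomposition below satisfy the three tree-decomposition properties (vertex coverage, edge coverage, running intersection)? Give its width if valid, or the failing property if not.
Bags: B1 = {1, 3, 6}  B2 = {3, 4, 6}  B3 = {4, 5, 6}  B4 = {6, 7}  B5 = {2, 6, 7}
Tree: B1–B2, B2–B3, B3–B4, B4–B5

No — edge (5,7) lies in no bag.

A tree decomposition must satisfy three properties: every vertex lies in some bag; for every edge, both endpoints lie together in some bag; and for every vertex, the bags containing it form a connected subtree. Here edge (5,7) lies in no bag, so the decomposition is invalid.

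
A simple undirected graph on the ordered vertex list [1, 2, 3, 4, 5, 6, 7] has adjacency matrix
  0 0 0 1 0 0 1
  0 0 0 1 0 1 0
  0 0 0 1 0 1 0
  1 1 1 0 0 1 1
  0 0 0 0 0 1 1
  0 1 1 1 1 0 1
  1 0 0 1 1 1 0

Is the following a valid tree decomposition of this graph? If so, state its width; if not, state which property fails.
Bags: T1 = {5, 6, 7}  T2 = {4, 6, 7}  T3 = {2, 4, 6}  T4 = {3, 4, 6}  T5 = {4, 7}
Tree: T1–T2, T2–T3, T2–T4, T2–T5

A tree decomposition must satisfy three properties: every vertex lies in some bag; for every edge, both endpoints lie together in some bag; and for every vertex, the bags containing it form a connected subtree. Here vertex 1 appears in no bag, so the decomposition is invalid.

No — vertex 1 appears in no bag.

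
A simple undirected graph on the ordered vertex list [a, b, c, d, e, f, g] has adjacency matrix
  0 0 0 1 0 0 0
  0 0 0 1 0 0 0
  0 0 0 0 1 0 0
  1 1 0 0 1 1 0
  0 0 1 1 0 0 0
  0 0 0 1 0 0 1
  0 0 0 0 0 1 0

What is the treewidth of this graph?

A width-1 tree decomposition is:
Bags: B1 = {d, e}  B2 = {c, e}  B3 = {a, d}  B4 = {b, d}  B5 = {d, f}  B6 = {f, g}
Tree: B1–B2, B1–B3, B3–B4, B4–B5, B5–B6
Every bag has size at most 2, so the width is 2 − 1 = 1 and tw(G) ≤ 1. Any graph with an edge has treewidth ≥ 1, and G has the edge e–d. Therefore the treewidth is 1.

1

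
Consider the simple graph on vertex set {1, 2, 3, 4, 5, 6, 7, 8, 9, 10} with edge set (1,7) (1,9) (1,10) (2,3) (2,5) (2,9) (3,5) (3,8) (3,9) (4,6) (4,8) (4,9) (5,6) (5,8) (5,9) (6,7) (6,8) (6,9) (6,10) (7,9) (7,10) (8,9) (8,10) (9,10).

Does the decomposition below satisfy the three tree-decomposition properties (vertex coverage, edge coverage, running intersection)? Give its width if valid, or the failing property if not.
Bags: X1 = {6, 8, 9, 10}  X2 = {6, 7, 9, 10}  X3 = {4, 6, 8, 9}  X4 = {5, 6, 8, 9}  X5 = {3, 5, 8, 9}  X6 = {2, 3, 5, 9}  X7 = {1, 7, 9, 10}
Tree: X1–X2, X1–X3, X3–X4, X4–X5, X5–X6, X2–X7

Yes; width 3.

Checking the three conditions: (i) the bags cover all of {1, 2, 3, 4, 5, 6, 7, 8, 9, 10}; (ii) for each edge, some bag contains both endpoints; (iii) the bags containing any fixed vertex form a subtree. All hold, so the decomposition is valid with width 4 − 1 = 3.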